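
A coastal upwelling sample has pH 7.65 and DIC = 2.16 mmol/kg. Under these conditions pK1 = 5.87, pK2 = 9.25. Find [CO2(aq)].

α₀ = 1 / (1 + K1/[H⁺] + K1K2/[H⁺]²) = 1 / (1 + 10^+1.78 + 10^+0.18)
   = 1 / (1 + 60.256 + 1.5136) = 1/62.770 = 0.01593
[CO2*] = α₀ × DIC = 0.01593 × 2.16 = 0.0344 mmol/kg

[CO2*] = 0.0344 mmol/kg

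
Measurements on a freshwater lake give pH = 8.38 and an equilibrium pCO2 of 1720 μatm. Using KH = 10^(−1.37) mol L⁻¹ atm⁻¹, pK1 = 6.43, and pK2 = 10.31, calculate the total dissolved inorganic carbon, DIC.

[CO2*] = KH · pCO2 = 10^(−1.37) × 1720×10^-6 = 7.337×10^-5 mol/L
α₀ = 1/(1 + K1/[H⁺] + K1K2/[H⁺]²) = 1/(1 + 10^+1.95 + 10^+0.02) = 0.01097
DIC = [CO2*]/α₀ = 7.337×10^-5 / 0.01097 = 6.69 mmol/L

DIC = 6.69 mmol/L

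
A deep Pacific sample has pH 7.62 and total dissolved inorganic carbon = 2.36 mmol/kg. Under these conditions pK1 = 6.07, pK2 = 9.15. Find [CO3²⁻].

α₂ = 1 / (1 + [H⁺]/K2 + [H⁺]²/(K1K2)) = 1 / (1 + 10^+1.53 + 10^-0.02)
   = 1 / (1 + 33.884 + 0.95499) = 1/35.839 = 0.02790
[CO3²⁻] = α₂ × DIC = 0.02790 × 2.36 = 0.0658 mmol/kg

[CO3²⁻] = 0.0658 mmol/kg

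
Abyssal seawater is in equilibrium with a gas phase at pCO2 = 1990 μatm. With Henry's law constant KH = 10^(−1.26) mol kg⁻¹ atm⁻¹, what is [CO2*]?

[CO2*] = 109 μmol/kg

KH = 10^(−1.26) = 5.495×10^-2 mol kg⁻¹ atm⁻¹
[CO2*] = KH · pCO2 = 5.495×10^-2 × 1990×10^-6 atm = 1.09×10^-4 mol/kg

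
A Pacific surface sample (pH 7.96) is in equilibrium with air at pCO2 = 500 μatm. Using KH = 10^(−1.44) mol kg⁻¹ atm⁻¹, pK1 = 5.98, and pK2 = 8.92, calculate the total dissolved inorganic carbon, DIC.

DIC = 1.94 mmol/kg

[CO2*] = KH · pCO2 = 10^(−1.44) × 500×10^-6 = 1.815×10^-5 mol/kg
α₀ = 1/(1 + K1/[H⁺] + K1K2/[H⁺]²) = 1/(1 + 10^+1.98 + 10^+1.02) = 0.009348
DIC = [CO2*]/α₀ = 1.815×10^-5 / 0.009348 = 1.94 mmol/kg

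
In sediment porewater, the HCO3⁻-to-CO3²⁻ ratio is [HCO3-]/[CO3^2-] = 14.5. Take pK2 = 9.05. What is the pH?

From K2 = [H⁺][CO3^2-]/[HCO3-]:  pH = pK2 − log₁₀([HCO3-]/[CO3^2-])
log₁₀(14.5) = +1.161
pH = 9.05 − (+1.161) = 7.89

pH = 7.89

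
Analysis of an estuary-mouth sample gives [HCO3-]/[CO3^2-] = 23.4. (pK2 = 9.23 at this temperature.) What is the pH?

From K2 = [H⁺][CO3^2-]/[HCO3-]:  pH = pK2 − log₁₀([HCO3-]/[CO3^2-])
log₁₀(23.4) = +1.369
pH = 9.23 − (+1.369) = 7.86

pH = 7.86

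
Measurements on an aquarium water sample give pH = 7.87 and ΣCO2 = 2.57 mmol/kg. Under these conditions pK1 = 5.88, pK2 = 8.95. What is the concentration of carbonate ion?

[CO3²⁻] = 0.196 mmol/kg

α₂ = 1 / (1 + [H⁺]/K2 + [H⁺]²/(K1K2)) = 1 / (1 + 10^+1.08 + 10^-0.91)
   = 1 / (1 + 12.023 + 0.12303) = 1/13.146 = 0.07607
[CO3²⁻] = α₂ × DIC = 0.07607 × 2.57 = 0.196 mmol/kg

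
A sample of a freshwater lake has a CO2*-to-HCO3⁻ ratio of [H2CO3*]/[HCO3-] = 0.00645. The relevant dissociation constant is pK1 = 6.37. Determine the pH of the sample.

From K1 = [H⁺][HCO3-]/[H2CO3*]:  pH = pK1 − log₁₀([H2CO3*]/[HCO3-])
log₁₀(0.00645) = -2.190
pH = 6.37 − (-2.190) = 8.56

pH = 8.56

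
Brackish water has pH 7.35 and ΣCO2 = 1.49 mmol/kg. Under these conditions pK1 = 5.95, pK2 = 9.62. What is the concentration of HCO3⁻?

[HCO3⁻] = 1.43 mmol/kg

α₁ = 1 / (1 + [H⁺]/K1 + K2/[H⁺]) = 1 / (1 + 10^-1.40 + 10^-2.27)
   = 1 / (1 + 0.039811 + 0.0053703) = 1/1.0452 = 0.9568
[HCO3⁻] = α₁ × DIC = 0.9568 × 1.49 = 1.43 mmol/kg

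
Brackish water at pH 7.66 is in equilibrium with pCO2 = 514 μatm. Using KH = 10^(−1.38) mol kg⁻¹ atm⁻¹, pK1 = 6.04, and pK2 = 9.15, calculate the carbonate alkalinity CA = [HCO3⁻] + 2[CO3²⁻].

CA = 0.951 mmol/kg

[CO2*] = KH · pCO2 = 10^(−1.38) × 514×10^-6 = 2.143×10^-5 mol/kg
α₀ = 1/(1 + K1/[H⁺] + K1K2/[H⁺]²) = 1/(1 + 10^+1.62 + 10^+0.13) = 0.02271
DIC = [CO2*]/α₀ = 2.143×10^-5 / 0.02271 = 0.9436 mmol/kg
CA = (α₁ + 2α₂)·DIC = (0.9467 + 2×0.03063) × 0.9436 = 0.951 mmol/kg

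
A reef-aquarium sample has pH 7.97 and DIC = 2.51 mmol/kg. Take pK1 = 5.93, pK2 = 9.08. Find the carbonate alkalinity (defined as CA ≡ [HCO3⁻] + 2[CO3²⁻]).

CA = 2.67 mmol/kg

CA = [HCO3⁻] + 2[CO3²⁻] = (α₁ + 2α₂)·DIC
At pH 7.97: [H⁺]/K1 = 10^-2.04 = 0.0091201, K2/[H⁺] = 10^-1.11 = 0.077625
α₁ = 1/(1 + 0.0091201 + 0.077625) = 1/1.0867 = 0.9202; α₂ = α₁·K2/[H⁺] = 0.07143
α₁ + 2α₂ = 1.0630
CA = 1.0630 × 2.51 = 2.67 mmol/kg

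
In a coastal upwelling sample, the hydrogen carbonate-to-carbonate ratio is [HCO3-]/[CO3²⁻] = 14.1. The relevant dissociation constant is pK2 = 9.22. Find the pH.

pH = 8.07

From K2 = [H⁺][CO3²⁻]/[HCO3-]:  pH = pK2 − log₁₀([HCO3-]/[CO3²⁻])
log₁₀(14.1) = +1.149
pH = 9.22 − (+1.149) = 8.07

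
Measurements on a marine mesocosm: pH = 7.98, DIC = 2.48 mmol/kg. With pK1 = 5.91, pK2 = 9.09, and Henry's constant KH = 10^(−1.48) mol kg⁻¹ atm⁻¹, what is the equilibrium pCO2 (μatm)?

α₀ = 1 / (1 + K1/[H⁺] + K1K2/[H⁺]²) = 1 / (1 + 10^+2.07 + 10^+0.96)
   = 1 / (1 + 117.49 + 9.1201) = 1/127.61 = 0.007836
[CO2*] = α₀ × DIC = 0.007836 × 2.48 = 0.01943 mmol/kg = 19.43 μmol/kg
pCO2 = [CO2*]/KH = 1.943×10^-5 / 3.311×10^-2 = 587 μatm

pCO2 = 587 μatm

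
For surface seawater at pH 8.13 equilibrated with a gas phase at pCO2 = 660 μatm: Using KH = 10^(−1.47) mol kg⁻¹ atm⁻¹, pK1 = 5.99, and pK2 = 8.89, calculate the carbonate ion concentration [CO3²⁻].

[CO2*] = KH · pCO2 = 10^(−1.47) × 660×10^-6 = 2.236×10^-5 mol/kg
α₀ = 1/(1 + K1/[H⁺] + K1K2/[H⁺]²) = 1/(1 + 10^+2.14 + 10^+1.38) = 0.006134
DIC = [CO2*]/α₀ = 2.236×10^-5 / 0.006134 = 3.646 mmol/kg
[CO3²⁻] = α₂·DIC; α₂ = 0.1471, so [CO3²⁻] = 0.1471 × 3.646 = 0.536 mmol/kg

[CO3²⁻] = 0.536 mmol/kg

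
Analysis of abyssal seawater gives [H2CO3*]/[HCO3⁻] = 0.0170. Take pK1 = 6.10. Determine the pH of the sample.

pH = 7.87

From K1 = [H⁺][HCO3⁻]/[H2CO3*]:  pH = pK1 − log₁₀([H2CO3*]/[HCO3⁻])
log₁₀(0.0170) = -1.770
pH = 6.10 − (-1.770) = 7.87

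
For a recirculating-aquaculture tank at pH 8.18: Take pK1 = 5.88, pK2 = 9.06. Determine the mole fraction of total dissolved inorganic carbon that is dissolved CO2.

α₀ = 1 / (1 + K1/[H⁺] + K1K2/[H⁺]²) = 1 / (1 + 10^+2.30 + 10^+1.42)
   = 1 / (1 + 199.53 + 26.303) = 1/226.83 = 0.004409

α₀ = 0.00441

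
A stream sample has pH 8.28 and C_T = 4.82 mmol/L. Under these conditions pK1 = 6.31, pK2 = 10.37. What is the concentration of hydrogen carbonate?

α₁ = 1 / (1 + [H⁺]/K1 + K2/[H⁺]) = 1 / (1 + 10^-1.97 + 10^-2.09)
   = 1 / (1 + 0.010715 + 0.0081283) = 1/1.0188 = 0.9815
[HCO3⁻] = α₁ × DIC = 0.9815 × 4.82 = 4.73 mmol/L

[HCO3⁻] = 4.73 mmol/L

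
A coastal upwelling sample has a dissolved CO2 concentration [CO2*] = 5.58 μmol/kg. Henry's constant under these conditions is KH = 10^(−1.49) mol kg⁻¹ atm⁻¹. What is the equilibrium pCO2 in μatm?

pCO2 = 172 μatm

KH = 10^(−1.49) = 3.236×10^-2 mol kg⁻¹ atm⁻¹
pCO2 = [CO2*]/KH = 5.58×10^-6 / 3.236×10^-2 = 1.72×10^-4 atm = 172 μatm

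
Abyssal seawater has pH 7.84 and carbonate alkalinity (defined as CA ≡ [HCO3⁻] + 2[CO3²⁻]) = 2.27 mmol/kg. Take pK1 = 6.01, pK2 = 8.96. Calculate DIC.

CA = [HCO3⁻] + 2[CO3²⁻] = (α₁ + 2α₂)·DIC
At pH 7.84: [H⁺]/K1 = 10^-1.83 = 0.014791, K2/[H⁺] = 10^-1.12 = 0.075858
α₁ = 1/(1 + 0.014791 + 0.075858) = 1/1.0906 = 0.9169; α₂ = α₁·K2/[H⁺] = 0.06955
α₁ + 2α₂ = 1.0560
DIC = CA / (α₁ + 2α₂) = 2.27 / 1.0560 = 2.15 mmol/kg

DIC = 2.15 mmol/kg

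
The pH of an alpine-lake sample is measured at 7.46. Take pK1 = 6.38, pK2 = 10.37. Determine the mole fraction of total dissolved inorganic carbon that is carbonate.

α₂ = 0.00113

α₂ = 1 / (1 + [H⁺]/K2 + [H⁺]²/(K1K2)) = 1 / (1 + 10^+2.91 + 10^+1.83)
   = 1 / (1 + 812.83 + 67.608) = 1/881.44 = 0.001135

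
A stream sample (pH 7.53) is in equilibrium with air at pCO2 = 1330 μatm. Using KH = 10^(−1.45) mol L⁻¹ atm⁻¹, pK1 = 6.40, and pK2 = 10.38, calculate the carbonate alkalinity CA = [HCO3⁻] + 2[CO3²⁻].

CA = 0.638 mmol/L

[CO2*] = KH · pCO2 = 10^(−1.45) × 1330×10^-6 = 4.719×10^-5 mol/L
α₀ = 1/(1 + K1/[H⁺] + K1K2/[H⁺]²) = 1/(1 + 10^+1.13 + 10^-1.72) = 0.06892
DIC = [CO2*]/α₀ = 4.719×10^-5 / 0.06892 = 0.6847 mmol/L
CA = (α₁ + 2α₂)·DIC = (0.9298 + 2×0.001313) × 0.6847 = 0.638 mmol/L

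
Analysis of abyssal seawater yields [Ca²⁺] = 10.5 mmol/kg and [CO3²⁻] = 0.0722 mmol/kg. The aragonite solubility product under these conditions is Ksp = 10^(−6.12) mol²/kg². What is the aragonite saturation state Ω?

Ω = 0.999

Ksp = 10^(−6.12) = 7.586×10^-7
Ω = [Ca²⁺][CO3²⁻]/Ksp = (10.5×10^-3)(0.0722×10^-3) / 7.586×10^-7 = 0.999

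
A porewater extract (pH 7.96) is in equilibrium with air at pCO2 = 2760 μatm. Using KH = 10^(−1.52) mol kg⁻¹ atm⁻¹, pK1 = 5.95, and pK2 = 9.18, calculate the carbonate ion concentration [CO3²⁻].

[CO3²⁻] = 0.514 mmol/kg

[CO2*] = KH · pCO2 = 10^(−1.52) × 2760×10^-6 = 8.335×10^-5 mol/kg
α₀ = 1/(1 + K1/[H⁺] + K1K2/[H⁺]²) = 1/(1 + 10^+2.01 + 10^+0.79) = 0.009133
DIC = [CO2*]/α₀ = 8.335×10^-5 / 0.009133 = 9.127 mmol/kg
[CO3²⁻] = α₂·DIC; α₂ = 0.05631, so [CO3²⁻] = 0.05631 × 9.127 = 0.514 mmol/kg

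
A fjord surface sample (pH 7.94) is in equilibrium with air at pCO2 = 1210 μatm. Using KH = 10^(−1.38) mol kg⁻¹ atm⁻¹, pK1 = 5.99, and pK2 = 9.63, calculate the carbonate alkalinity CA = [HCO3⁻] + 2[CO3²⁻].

CA = 4.68 mmol/kg

[CO2*] = KH · pCO2 = 10^(−1.38) × 1210×10^-6 = 5.044×10^-5 mol/kg
α₀ = 1/(1 + K1/[H⁺] + K1K2/[H⁺]²) = 1/(1 + 10^+1.95 + 10^+0.26) = 0.01088
DIC = [CO2*]/α₀ = 5.044×10^-5 / 0.01088 = 4.638 mmol/kg
CA = (α₁ + 2α₂)·DIC = (0.9693 + 2×0.01979) × 4.638 = 4.68 mmol/kg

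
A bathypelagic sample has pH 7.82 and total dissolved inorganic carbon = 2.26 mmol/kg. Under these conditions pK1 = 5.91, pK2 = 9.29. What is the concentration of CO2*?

[CO2*] = 0.0266 mmol/kg

α₀ = 1 / (1 + K1/[H⁺] + K1K2/[H⁺]²) = 1 / (1 + 10^+1.91 + 10^+0.44)
   = 1 / (1 + 81.283 + 2.7542) = 1/85.037 = 0.01176
[CO2*] = α₀ × DIC = 0.01176 × 2.26 = 0.0266 mmol/kg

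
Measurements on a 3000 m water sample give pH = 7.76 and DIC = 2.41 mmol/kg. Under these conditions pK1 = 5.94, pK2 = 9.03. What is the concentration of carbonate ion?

[CO3²⁻] = 0.121 mmol/kg

α₂ = 1 / (1 + [H⁺]/K2 + [H⁺]²/(K1K2)) = 1 / (1 + 10^+1.27 + 10^-0.55)
   = 1 / (1 + 18.621 + 0.28184) = 1/19.903 = 0.05024
[CO3²⁻] = α₂ × DIC = 0.05024 × 2.41 = 0.121 mmol/kg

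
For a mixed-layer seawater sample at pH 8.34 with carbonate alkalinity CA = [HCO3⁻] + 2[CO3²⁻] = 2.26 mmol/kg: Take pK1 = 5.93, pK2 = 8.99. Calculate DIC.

DIC = 1.92 mmol/kg

CA = [HCO3⁻] + 2[CO3²⁻] = (α₁ + 2α₂)·DIC
At pH 8.34: [H⁺]/K1 = 10^-2.41 = 0.0038905, K2/[H⁺] = 10^-0.65 = 0.22387
α₁ = 1/(1 + 0.0038905 + 0.22387) = 1/1.2278 = 0.8145; α₂ = α₁·K2/[H⁺] = 0.1823
α₁ + 2α₂ = 1.1792
DIC = CA / (α₁ + 2α₂) = 2.26 / 1.1792 = 1.92 mmol/kg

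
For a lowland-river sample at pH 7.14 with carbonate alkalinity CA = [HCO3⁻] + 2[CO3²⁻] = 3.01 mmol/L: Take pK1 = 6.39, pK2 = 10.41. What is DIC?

CA = [HCO3⁻] + 2[CO3²⁻] = (α₁ + 2α₂)·DIC
At pH 7.14: [H⁺]/K1 = 10^-0.75 = 0.17783, K2/[H⁺] = 10^-3.27 = 0.00053703
α₁ = 1/(1 + 0.17783 + 0.00053703) = 1/1.1784 = 0.8486; α₂ = α₁·K2/[H⁺] = 0.0004557
α₁ + 2α₂ = 0.8495
DIC = CA / (α₁ + 2α₂) = 3.01 / 0.8495 = 3.54 mmol/L

DIC = 3.54 mmol/L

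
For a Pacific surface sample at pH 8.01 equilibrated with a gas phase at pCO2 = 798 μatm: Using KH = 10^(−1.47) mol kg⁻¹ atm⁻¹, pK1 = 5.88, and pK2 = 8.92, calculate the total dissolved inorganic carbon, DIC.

[CO2*] = KH · pCO2 = 10^(−1.47) × 798×10^-6 = 2.704×10^-5 mol/kg
α₀ = 1/(1 + K1/[H⁺] + K1K2/[H⁺]²) = 1/(1 + 10^+2.13 + 10^+1.22) = 0.006558
DIC = [CO2*]/α₀ = 2.704×10^-5 / 0.006558 = 4.12 mmol/kg

DIC = 4.12 mmol/kg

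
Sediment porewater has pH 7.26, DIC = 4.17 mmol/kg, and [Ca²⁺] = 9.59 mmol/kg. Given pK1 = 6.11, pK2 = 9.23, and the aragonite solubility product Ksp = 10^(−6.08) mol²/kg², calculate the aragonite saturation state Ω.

Ω = 0.476

α₂ = 1 / (1 + [H⁺]/K2 + [H⁺]²/(K1K2)) = 1 / (1 + 10^+1.97 + 10^+0.82)
   = 1 / (1 + 93.325 + 6.6069) = 1/100.93 = 0.009908
[CO3²⁻] = α₂ × DIC = 0.009908 × 4.17 = 0.04131 mmol/kg
Ksp = 10^(−6.08) = 8.318×10^-7
Ω = [Ca²⁺][CO3²⁻]/Ksp = (9.59×10^-3)(4.131×10^-5) / 8.318×10^-7 = 0.476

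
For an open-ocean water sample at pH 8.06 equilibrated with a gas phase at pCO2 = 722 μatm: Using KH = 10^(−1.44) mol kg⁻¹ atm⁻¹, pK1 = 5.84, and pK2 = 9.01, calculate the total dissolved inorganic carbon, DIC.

[CO2*] = KH · pCO2 = 10^(−1.44) × 722×10^-6 = 2.621×10^-5 mol/kg
α₀ = 1/(1 + K1/[H⁺] + K1K2/[H⁺]²) = 1/(1 + 10^+2.22 + 10^+1.27) = 0.005389
DIC = [CO2*]/α₀ = 2.621×10^-5 / 0.005389 = 4.86 mmol/kg

DIC = 4.86 mmol/kg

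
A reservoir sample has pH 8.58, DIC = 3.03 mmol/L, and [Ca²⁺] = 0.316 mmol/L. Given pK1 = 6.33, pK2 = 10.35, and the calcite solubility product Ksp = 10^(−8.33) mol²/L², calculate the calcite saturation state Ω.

Ω = 3.40

α₂ = 1 / (1 + [H⁺]/K2 + [H⁺]²/(K1K2)) = 1 / (1 + 10^+1.77 + 10^-0.48)
   = 1 / (1 + 58.884 + 0.33113) = 1/60.215 = 0.01661
[CO3²⁻] = α₂ × DIC = 0.01661 × 3.03 = 0.05032 mmol/L
Ksp = 10^(−8.33) = 4.677×10^-9
Ω = [Ca²⁺][CO3²⁻]/Ksp = (0.316×10^-3)(5.032×10^-5) / 4.677×10^-9 = 3.40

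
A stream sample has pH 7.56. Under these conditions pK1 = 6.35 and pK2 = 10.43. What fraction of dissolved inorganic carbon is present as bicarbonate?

α₁ = 1 / (1 + [H⁺]/K1 + K2/[H⁺]) = 1 / (1 + 10^-1.21 + 10^-2.87)
   = 1 / (1 + 0.061660 + 0.0013490) = 1/1.0630 = 0.9407

α₁ = 0.941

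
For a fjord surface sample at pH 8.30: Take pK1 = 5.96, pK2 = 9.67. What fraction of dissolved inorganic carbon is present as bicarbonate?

α₁ = 1 / (1 + [H⁺]/K1 + K2/[H⁺]) = 1 / (1 + 10^-2.34 + 10^-1.37)
   = 1 / (1 + 0.0045709 + 0.042658) = 1/1.0472 = 0.9549

α₁ = 0.955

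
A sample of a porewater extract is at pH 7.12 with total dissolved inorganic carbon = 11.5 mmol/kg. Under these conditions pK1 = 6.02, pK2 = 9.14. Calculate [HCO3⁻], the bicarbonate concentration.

[HCO3⁻] = 10.6 mmol/kg

α₁ = 1 / (1 + [H⁺]/K1 + K2/[H⁺]) = 1 / (1 + 10^-1.10 + 10^-2.02)
   = 1 / (1 + 0.079433 + 0.0095499) = 1/1.0890 = 0.9183
[HCO3⁻] = α₁ × DIC = 0.9183 × 11.5 = 10.6 mmol/kg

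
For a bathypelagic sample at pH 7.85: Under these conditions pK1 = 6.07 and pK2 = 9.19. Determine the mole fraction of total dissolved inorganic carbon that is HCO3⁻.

α₁ = 1 / (1 + [H⁺]/K1 + K2/[H⁺]) = 1 / (1 + 10^-1.78 + 10^-1.34)
   = 1 / (1 + 0.016596 + 0.045709) = 1/1.0623 = 0.9413

α₁ = 0.941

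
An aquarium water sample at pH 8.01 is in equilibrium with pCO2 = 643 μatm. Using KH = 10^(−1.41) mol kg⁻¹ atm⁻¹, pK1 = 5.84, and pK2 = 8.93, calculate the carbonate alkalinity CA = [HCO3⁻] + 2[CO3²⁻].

[CO2*] = KH · pCO2 = 10^(−1.41) × 643×10^-6 = 2.502×10^-5 mol/kg
α₀ = 1/(1 + K1/[H⁺] + K1K2/[H⁺]²) = 1/(1 + 10^+2.17 + 10^+1.25) = 0.005999
DIC = [CO2*]/α₀ = 2.502×10^-5 / 0.005999 = 4.170 mmol/kg
CA = (α₁ + 2α₂)·DIC = (0.8873 + 2×0.1067) × 4.170 = 4.59 mmol/kg

CA = 4.59 mmol/kg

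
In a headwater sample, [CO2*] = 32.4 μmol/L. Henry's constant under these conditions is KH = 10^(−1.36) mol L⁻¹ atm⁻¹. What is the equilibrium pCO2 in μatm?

KH = 10^(−1.36) = 4.365×10^-2 mol L⁻¹ atm⁻¹
pCO2 = [CO2*]/KH = 32.4×10^-6 / 4.365×10^-2 = 7.42×10^-4 atm = 742 μatm

pCO2 = 742 μatm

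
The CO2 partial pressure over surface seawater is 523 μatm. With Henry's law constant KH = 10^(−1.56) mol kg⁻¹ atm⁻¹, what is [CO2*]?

[CO2*] = 14.4 μmol/kg

KH = 10^(−1.56) = 2.754×10^-2 mol kg⁻¹ atm⁻¹
[CO2*] = KH · pCO2 = 2.754×10^-2 × 523×10^-6 atm = 1.44×10^-5 mol/kg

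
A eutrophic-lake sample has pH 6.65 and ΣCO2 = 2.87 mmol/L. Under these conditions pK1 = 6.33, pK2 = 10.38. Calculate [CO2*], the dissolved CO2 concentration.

[CO2*] = 0.929 mmol/L

α₀ = 1 / (1 + K1/[H⁺] + K1K2/[H⁺]²) = 1 / (1 + 10^+0.32 + 10^-3.41)
   = 1 / (1 + 2.0893 + 0.00038905) = 1/3.0897 = 0.3237
[CO2*] = α₀ × DIC = 0.3237 × 2.87 = 0.929 mmol/L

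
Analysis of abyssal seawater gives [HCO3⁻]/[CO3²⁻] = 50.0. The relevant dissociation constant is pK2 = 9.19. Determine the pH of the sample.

From K2 = [H⁺][CO3²⁻]/[HCO3⁻]:  pH = pK2 − log₁₀([HCO3⁻]/[CO3²⁻])
log₁₀(50.0) = +1.699
pH = 9.19 − (+1.699) = 7.49

pH = 7.49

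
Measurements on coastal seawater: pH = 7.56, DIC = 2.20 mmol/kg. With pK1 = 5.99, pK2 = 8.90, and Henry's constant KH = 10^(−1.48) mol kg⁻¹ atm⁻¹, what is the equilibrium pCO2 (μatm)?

α₀ = 1 / (1 + K1/[H⁺] + K1K2/[H⁺]²) = 1 / (1 + 10^+1.57 + 10^+0.23)
   = 1 / (1 + 37.154 + 1.6982) = 1/39.852 = 0.02509
[CO2*] = α₀ × DIC = 0.02509 × 2.20 = 0.05520 mmol/kg
pCO2 = [CO2*]/KH = 5.520×10^-5 / 3.311×10^-2 = 1670 μatm

pCO2 = 1670 μatm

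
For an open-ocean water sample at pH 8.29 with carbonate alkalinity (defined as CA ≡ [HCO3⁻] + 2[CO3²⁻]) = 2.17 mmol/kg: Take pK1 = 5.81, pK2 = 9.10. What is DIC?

CA = [HCO3⁻] + 2[CO3²⁻] = (α₁ + 2α₂)·DIC
At pH 8.29: [H⁺]/K1 = 10^-2.48 = 0.0033113, K2/[H⁺] = 10^-0.81 = 0.15488
α₁ = 1/(1 + 0.0033113 + 0.15488) = 1/1.1582 = 0.8634; α₂ = α₁·K2/[H⁺] = 0.1337
α₁ + 2α₂ = 1.1309
DIC = CA / (α₁ + 2α₂) = 2.17 / 1.1309 = 1.92 mmol/kg

DIC = 1.92 mmol/kg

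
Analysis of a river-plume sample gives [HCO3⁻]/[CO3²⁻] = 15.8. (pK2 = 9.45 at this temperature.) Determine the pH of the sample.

From K2 = [H⁺][CO3²⁻]/[HCO3⁻]:  pH = pK2 − log₁₀([HCO3⁻]/[CO3²⁻])
log₁₀(15.8) = +1.199
pH = 9.45 − (+1.199) = 8.25

pH = 8.25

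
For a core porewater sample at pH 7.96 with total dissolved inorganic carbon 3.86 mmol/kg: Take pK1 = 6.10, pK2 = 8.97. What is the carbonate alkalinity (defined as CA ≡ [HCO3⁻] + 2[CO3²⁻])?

CA = [HCO3⁻] + 2[CO3²⁻] = (α₁ + 2α₂)·DIC
At pH 7.96: [H⁺]/K1 = 10^-1.86 = 0.013804, K2/[H⁺] = 10^-1.01 = 0.097724
α₁ = 1/(1 + 0.013804 + 0.097724) = 1/1.1115 = 0.8997; α₂ = α₁·K2/[H⁺] = 0.08792
α₁ + 2α₂ = 1.0755
CA = 1.0755 × 3.86 = 4.15 mmol/kg

CA = 4.15 mmol/kg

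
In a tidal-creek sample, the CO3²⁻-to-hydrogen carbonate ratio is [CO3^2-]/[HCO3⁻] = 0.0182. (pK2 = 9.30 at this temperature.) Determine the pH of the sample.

From K2 = [H⁺][CO3^2-]/[HCO3⁻]:  pH = pK2 + log₁₀([CO3^2-]/[HCO3⁻])
log₁₀(0.0182) = -1.740
pH = 9.30 + (-1.740) = 7.56

pH = 7.56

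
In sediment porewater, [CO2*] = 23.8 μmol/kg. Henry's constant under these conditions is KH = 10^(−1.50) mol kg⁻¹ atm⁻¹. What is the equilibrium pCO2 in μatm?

pCO2 = 753 μatm

KH = 10^(−1.50) = 3.162×10^-2 mol kg⁻¹ atm⁻¹
pCO2 = [CO2*]/KH = 23.8×10^-6 / 3.162×10^-2 = 7.53×10^-4 atm = 753 μatm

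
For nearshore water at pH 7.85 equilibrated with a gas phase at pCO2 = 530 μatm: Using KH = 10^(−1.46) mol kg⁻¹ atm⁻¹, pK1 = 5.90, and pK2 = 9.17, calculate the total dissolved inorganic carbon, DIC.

[CO2*] = KH · pCO2 = 10^(−1.46) × 530×10^-6 = 1.838×10^-5 mol/kg
α₀ = 1/(1 + K1/[H⁺] + K1K2/[H⁺]²) = 1/(1 + 10^+1.95 + 10^+0.63) = 0.01059
DIC = [CO2*]/α₀ = 1.838×10^-5 / 0.01059 = 1.73 mmol/kg

DIC = 1.73 mmol/kg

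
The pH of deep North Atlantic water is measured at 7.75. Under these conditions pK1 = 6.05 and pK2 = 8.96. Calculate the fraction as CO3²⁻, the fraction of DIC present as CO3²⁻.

α₂ = 1 / (1 + [H⁺]/K2 + [H⁺]²/(K1K2)) = 1 / (1 + 10^+1.21 + 10^-0.49)
   = 1 / (1 + 16.218 + 0.32359) = 1/17.542 = 0.05701

α₂ = 0.0570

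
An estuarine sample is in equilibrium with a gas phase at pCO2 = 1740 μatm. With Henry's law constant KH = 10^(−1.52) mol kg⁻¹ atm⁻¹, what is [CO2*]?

[CO2*] = 52.5 μmol/kg

KH = 10^(−1.52) = 3.020×10^-2 mol kg⁻¹ atm⁻¹
[CO2*] = KH · pCO2 = 3.020×10^-2 × 1740×10^-6 atm = 5.25×10^-5 mol/kg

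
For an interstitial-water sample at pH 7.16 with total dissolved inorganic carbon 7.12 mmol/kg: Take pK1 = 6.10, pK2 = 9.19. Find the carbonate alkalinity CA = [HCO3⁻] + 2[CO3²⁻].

CA = 6.62 mmol/kg

CA = [HCO3⁻] + 2[CO3²⁻] = (α₁ + 2α₂)·DIC
At pH 7.16: [H⁺]/K1 = 10^-1.06 = 0.087096, K2/[H⁺] = 10^-2.03 = 0.0093325
α₁ = 1/(1 + 0.087096 + 0.0093325) = 1/1.0964 = 0.9121; α₂ = α₁·K2/[H⁺] = 0.008512
α₁ + 2α₂ = 0.9291
CA = 0.9291 × 7.12 = 6.62 mmol/kg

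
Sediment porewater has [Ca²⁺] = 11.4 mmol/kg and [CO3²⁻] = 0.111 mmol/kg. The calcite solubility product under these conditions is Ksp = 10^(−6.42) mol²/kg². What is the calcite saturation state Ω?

Ω = 3.33

Ksp = 10^(−6.42) = 3.802×10^-7
Ω = [Ca²⁺][CO3²⁻]/Ksp = (11.4×10^-3)(0.111×10^-3) / 3.802×10^-7 = 3.33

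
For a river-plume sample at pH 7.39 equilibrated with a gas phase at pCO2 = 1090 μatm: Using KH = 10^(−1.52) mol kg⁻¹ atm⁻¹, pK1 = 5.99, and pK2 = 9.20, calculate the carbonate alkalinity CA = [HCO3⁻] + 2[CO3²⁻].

[CO2*] = KH · pCO2 = 10^(−1.52) × 1090×10^-6 = 3.292×10^-5 mol/kg
α₀ = 1/(1 + K1/[H⁺] + K1K2/[H⁺]²) = 1/(1 + 10^+1.40 + 10^-0.41) = 0.03772
DIC = [CO2*]/α₀ = 3.292×10^-5 / 0.03772 = 0.8726 mmol/kg
CA = (α₁ + 2α₂)·DIC = (0.9476 + 2×0.01468) × 0.8726 = 0.852 mmol/kg

CA = 0.852 mmol/kg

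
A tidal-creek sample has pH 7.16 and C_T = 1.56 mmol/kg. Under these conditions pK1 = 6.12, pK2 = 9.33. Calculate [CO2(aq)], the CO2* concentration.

[CO2*] = 0.130 mmol/kg

α₀ = 1 / (1 + K1/[H⁺] + K1K2/[H⁺]²) = 1 / (1 + 10^+1.04 + 10^-1.13)
   = 1 / (1 + 10.965 + 0.074131) = 1/12.039 = 0.08306
[CO2*] = α₀ × DIC = 0.08306 × 1.56 = 0.130 mmol/kg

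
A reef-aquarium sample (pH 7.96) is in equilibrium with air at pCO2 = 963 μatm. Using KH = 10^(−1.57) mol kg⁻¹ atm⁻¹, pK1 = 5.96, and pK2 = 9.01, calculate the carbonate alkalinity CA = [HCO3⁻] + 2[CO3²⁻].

CA = 3.05 mmol/kg

[CO2*] = KH · pCO2 = 10^(−1.57) × 963×10^-6 = 2.592×10^-5 mol/kg
α₀ = 1/(1 + K1/[H⁺] + K1K2/[H⁺]²) = 1/(1 + 10^+2.00 + 10^+0.95) = 0.009098
DIC = [CO2*]/α₀ = 2.592×10^-5 / 0.009098 = 2.849 mmol/kg
CA = (α₁ + 2α₂)·DIC = (0.9098 + 2×0.08109) × 2.849 = 3.05 mmol/kg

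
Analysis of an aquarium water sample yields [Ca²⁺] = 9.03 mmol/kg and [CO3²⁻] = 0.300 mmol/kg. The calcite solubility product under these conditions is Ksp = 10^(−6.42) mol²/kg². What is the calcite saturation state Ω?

Ksp = 10^(−6.42) = 3.802×10^-7
Ω = [Ca²⁺][CO3²⁻]/Ksp = (9.03×10^-3)(0.300×10^-3) / 3.802×10^-7 = 7.13

Ω = 7.13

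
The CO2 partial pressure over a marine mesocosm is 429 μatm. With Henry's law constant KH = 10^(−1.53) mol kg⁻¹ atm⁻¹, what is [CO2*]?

[CO2*] = 12.7 μmol/kg

KH = 10^(−1.53) = 2.951×10^-2 mol kg⁻¹ atm⁻¹
[CO2*] = KH · pCO2 = 2.951×10^-2 × 429×10^-6 atm = 1.27×10^-5 mol/kg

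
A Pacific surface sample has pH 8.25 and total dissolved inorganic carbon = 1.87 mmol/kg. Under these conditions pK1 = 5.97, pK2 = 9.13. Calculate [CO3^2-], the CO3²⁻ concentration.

[CO3²⁻] = 0.217 mmol/kg

α₂ = 1 / (1 + [H⁺]/K2 + [H⁺]²/(K1K2)) = 1 / (1 + 10^+0.88 + 10^-1.40)
   = 1 / (1 + 7.5858 + 0.039811) = 1/8.6256 = 0.1159
[CO3²⁻] = α₂ × DIC = 0.1159 × 1.87 = 0.217 mmol/kg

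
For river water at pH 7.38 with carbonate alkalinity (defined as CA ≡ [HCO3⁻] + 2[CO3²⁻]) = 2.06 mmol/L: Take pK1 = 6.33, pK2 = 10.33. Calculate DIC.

DIC = 2.24 mmol/L

CA = [HCO3⁻] + 2[CO3²⁻] = (α₁ + 2α₂)·DIC
At pH 7.38: [H⁺]/K1 = 10^-1.05 = 0.089125, K2/[H⁺] = 10^-2.95 = 0.0011220
α₁ = 1/(1 + 0.089125 + 0.0011220) = 1/1.0902 = 0.9172; α₂ = α₁·K2/[H⁺] = 0.001029
α₁ + 2α₂ = 0.9193
DIC = CA / (α₁ + 2α₂) = 2.06 / 0.9193 = 2.24 mmol/L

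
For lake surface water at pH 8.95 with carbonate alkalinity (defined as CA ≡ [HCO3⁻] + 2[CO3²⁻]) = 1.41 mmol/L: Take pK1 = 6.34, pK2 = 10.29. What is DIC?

CA = [HCO3⁻] + 2[CO3²⁻] = (α₁ + 2α₂)·DIC
At pH 8.95: [H⁺]/K1 = 10^-2.61 = 0.0024547, K2/[H⁺] = 10^-1.34 = 0.045709
α₁ = 1/(1 + 0.0024547 + 0.045709) = 1/1.0482 = 0.9540; α₂ = α₁·K2/[H⁺] = 0.04361
α₁ + 2α₂ = 1.0413
DIC = CA / (α₁ + 2α₂) = 1.41 / 1.0413 = 1.35 mmol/L

DIC = 1.35 mmol/L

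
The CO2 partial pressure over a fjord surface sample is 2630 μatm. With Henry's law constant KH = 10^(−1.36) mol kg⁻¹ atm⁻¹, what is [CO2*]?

[CO2*] = 115 μmol/kg

KH = 10^(−1.36) = 4.365×10^-2 mol kg⁻¹ atm⁻¹
[CO2*] = KH · pCO2 = 4.365×10^-2 × 2630×10^-6 atm = 1.15×10^-4 mol/kg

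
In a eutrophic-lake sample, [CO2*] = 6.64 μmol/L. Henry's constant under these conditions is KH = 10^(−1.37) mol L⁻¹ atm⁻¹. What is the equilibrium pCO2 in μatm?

KH = 10^(−1.37) = 4.266×10^-2 mol L⁻¹ atm⁻¹
pCO2 = [CO2*]/KH = 6.64×10^-6 / 4.266×10^-2 = 1.56×10^-4 atm = 156 μatm

pCO2 = 156 μatm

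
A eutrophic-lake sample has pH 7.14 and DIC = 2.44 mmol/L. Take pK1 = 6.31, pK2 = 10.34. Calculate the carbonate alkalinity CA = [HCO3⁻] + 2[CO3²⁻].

CA = 2.13 mmol/L

CA = [HCO3⁻] + 2[CO3²⁻] = (α₁ + 2α₂)·DIC
At pH 7.14: [H⁺]/K1 = 10^-0.83 = 0.14791, K2/[H⁺] = 10^-3.20 = 0.00063096
α₁ = 1/(1 + 0.14791 + 0.00063096) = 1/1.1485 = 0.8707; α₂ = α₁·K2/[H⁺] = 0.0005494
α₁ + 2α₂ = 0.8718
CA = 0.8718 × 2.44 = 2.13 mmol/L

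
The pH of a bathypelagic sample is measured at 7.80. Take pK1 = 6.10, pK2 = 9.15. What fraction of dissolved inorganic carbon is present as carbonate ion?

α₂ = 1 / (1 + [H⁺]/K2 + [H⁺]²/(K1K2)) = 1 / (1 + 10^+1.35 + 10^-0.35)
   = 1 / (1 + 22.387 + 0.44668) = 1/23.834 = 0.04196

α₂ = 0.0420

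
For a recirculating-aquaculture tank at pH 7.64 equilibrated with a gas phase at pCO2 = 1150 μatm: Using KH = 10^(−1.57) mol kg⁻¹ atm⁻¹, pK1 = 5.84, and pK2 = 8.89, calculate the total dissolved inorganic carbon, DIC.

[CO2*] = KH · pCO2 = 10^(−1.57) × 1150×10^-6 = 3.095×10^-5 mol/kg
α₀ = 1/(1 + K1/[H⁺] + K1K2/[H⁺]²) = 1/(1 + 10^+1.80 + 10^+0.55) = 0.01478
DIC = [CO2*]/α₀ = 3.095×10^-5 / 0.01478 = 2.09 mmol/kg

DIC = 2.09 mmol/kg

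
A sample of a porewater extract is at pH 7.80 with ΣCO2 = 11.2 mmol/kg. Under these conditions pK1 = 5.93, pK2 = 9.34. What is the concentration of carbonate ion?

α₂ = 1 / (1 + [H⁺]/K2 + [H⁺]²/(K1K2)) = 1 / (1 + 10^+1.54 + 10^-0.33)
   = 1 / (1 + 34.674 + 0.46774) = 1/36.141 = 0.02767
[CO3²⁻] = α₂ × DIC = 0.02767 × 11.2 = 0.310 mmol/kg

[CO3²⁻] = 0.310 mmol/kg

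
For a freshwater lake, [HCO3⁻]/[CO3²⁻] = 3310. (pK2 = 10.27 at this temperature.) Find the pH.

From K2 = [H⁺][CO3²⁻]/[HCO3⁻]:  pH = pK2 − log₁₀([HCO3⁻]/[CO3²⁻])
log₁₀(3310) = +3.520
pH = 10.27 − (+3.520) = 6.75

pH = 6.75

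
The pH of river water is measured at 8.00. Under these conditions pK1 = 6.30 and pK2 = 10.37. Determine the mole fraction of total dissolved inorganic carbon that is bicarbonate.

α₁ = 1 / (1 + [H⁺]/K1 + K2/[H⁺]) = 1 / (1 + 10^-1.70 + 10^-2.37)
   = 1 / (1 + 0.019953 + 0.0042658) = 1/1.0242 = 0.9764

α₁ = 0.976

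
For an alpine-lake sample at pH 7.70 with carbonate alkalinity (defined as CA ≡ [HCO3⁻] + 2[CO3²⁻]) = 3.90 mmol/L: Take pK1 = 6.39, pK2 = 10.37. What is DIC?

DIC = 4.08 mmol/L

CA = [HCO3⁻] + 2[CO3²⁻] = (α₁ + 2α₂)·DIC
At pH 7.70: [H⁺]/K1 = 10^-1.31 = 0.048978, K2/[H⁺] = 10^-2.67 = 0.0021380
α₁ = 1/(1 + 0.048978 + 0.0021380) = 1/1.0511 = 0.9514; α₂ = α₁·K2/[H⁺] = 0.002034
α₁ + 2α₂ = 0.9554
DIC = CA / (α₁ + 2α₂) = 3.90 / 0.9554 = 4.08 mmol/L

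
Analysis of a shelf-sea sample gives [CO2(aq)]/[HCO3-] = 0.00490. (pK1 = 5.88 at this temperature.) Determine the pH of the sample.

pH = 8.19

From K1 = [H⁺][HCO3-]/[CO2(aq)]:  pH = pK1 − log₁₀([CO2(aq)]/[HCO3-])
log₁₀(0.00490) = -2.310
pH = 5.88 − (-2.310) = 8.19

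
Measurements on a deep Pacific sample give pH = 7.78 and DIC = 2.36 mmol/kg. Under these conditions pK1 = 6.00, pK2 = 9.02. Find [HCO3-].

α₁ = 1 / (1 + [H⁺]/K1 + K2/[H⁺]) = 1 / (1 + 10^-1.78 + 10^-1.24)
   = 1 / (1 + 0.016596 + 0.057544) = 1/1.0741 = 0.9310
[HCO3⁻] = α₁ × DIC = 0.9310 × 2.36 = 2.20 mmol/kg

[HCO3⁻] = 2.20 mmol/kg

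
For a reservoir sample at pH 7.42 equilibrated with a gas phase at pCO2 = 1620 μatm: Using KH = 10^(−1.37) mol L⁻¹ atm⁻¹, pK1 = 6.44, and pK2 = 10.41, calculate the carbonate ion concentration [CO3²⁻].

[CO3²⁻] = 0.675 μmol/L

[CO2*] = KH · pCO2 = 10^(−1.37) × 1620×10^-6 = 6.911×10^-5 mol/L
α₀ = 1/(1 + K1/[H⁺] + K1K2/[H⁺]²) = 1/(1 + 10^+0.98 + 10^-2.01) = 0.09470
DIC = [CO2*]/α₀ = 6.911×10^-5 / 0.09470 = 0.7297 mmol/L
[CO3²⁻] = α₂·DIC; α₂ = 0.0009254, so [CO3²⁻] = 0.0009254 × 0.7297 = 0.000675 mmol/L = 0.675 μmol/L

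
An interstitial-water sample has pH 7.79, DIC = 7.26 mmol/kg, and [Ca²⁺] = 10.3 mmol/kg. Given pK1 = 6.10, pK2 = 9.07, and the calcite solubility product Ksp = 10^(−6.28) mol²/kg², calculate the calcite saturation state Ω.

Ω = 6.97

α₂ = 1 / (1 + [H⁺]/K2 + [H⁺]²/(K1K2)) = 1 / (1 + 10^+1.28 + 10^-0.41)
   = 1 / (1 + 19.055 + 0.38905) = 1/20.444 = 0.04891
[CO3²⁻] = α₂ × DIC = 0.04891 × 7.26 = 0.3551 mmol/kg
Ksp = 10^(−6.28) = 5.248×10^-7
Ω = [Ca²⁺][CO3²⁻]/Ksp = (10.3×10^-3)(3.551×10^-4) / 5.248×10^-7 = 6.97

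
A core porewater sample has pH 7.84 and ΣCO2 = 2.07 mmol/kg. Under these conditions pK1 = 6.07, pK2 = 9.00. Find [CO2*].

[CO2*] = 0.0324 mmol/kg

α₀ = 1 / (1 + K1/[H⁺] + K1K2/[H⁺]²) = 1 / (1 + 10^+1.77 + 10^+0.61)
   = 1 / (1 + 58.884 + 4.0738) = 1/63.958 = 0.01564
[CO2*] = α₀ × DIC = 0.01564 × 2.07 = 0.0324 mmol/kg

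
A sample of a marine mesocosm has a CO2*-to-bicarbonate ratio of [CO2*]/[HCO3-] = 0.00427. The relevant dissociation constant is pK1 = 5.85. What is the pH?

From K1 = [H⁺][HCO3-]/[CO2*]:  pH = pK1 − log₁₀([CO2*]/[HCO3-])
log₁₀(0.00427) = -2.370
pH = 5.85 − (-2.370) = 8.22

pH = 8.22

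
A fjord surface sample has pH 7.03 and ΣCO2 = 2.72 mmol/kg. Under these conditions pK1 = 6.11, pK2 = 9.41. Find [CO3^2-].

[CO3²⁻] = 10.1 μmol/kg

α₂ = 1 / (1 + [H⁺]/K2 + [H⁺]²/(K1K2)) = 1 / (1 + 10^+2.38 + 10^+1.46)
   = 1 / (1 + 239.88 + 28.840) = 1/269.72 = 0.003707
[CO3²⁻] = α₂ × DIC = 0.003707 × 2.72 = 0.0101 mmol/kg = 10.1 μmol/kg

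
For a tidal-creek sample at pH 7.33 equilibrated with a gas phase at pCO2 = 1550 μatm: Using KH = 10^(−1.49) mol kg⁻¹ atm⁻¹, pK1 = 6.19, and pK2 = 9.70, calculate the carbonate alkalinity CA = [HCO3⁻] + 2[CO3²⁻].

CA = 0.698 mmol/kg

[CO2*] = KH · pCO2 = 10^(−1.49) × 1550×10^-6 = 5.016×10^-5 mol/kg
α₀ = 1/(1 + K1/[H⁺] + K1K2/[H⁺]²) = 1/(1 + 10^+1.14 + 10^-1.23) = 0.06728
DIC = [CO2*]/α₀ = 5.016×10^-5 / 0.06728 = 0.7455 mmol/kg
CA = (α₁ + 2α₂)·DIC = (0.9288 + 2×0.003962) × 0.7455 = 0.698 mmol/kg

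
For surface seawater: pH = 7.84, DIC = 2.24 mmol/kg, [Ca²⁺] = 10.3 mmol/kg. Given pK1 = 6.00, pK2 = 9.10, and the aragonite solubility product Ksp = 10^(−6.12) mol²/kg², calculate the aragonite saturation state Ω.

Ω = 1.56

α₂ = 1 / (1 + [H⁺]/K2 + [H⁺]²/(K1K2)) = 1 / (1 + 10^+1.26 + 10^-0.58)
   = 1 / (1 + 18.197 + 0.26303) = 1/19.460 = 0.05139
[CO3²⁻] = α₂ × DIC = 0.05139 × 2.24 = 0.1151 mmol/kg
Ksp = 10^(−6.12) = 7.586×10^-7
Ω = [Ca²⁺][CO3²⁻]/Ksp = (10.3×10^-3)(1.151×10^-4) / 7.586×10^-7 = 1.56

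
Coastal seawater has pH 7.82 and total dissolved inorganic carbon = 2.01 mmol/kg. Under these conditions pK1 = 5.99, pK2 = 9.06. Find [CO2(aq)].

α₀ = 1 / (1 + K1/[H⁺] + K1K2/[H⁺]²) = 1 / (1 + 10^+1.83 + 10^+0.59)
   = 1 / (1 + 67.608 + 3.8905) = 1/72.499 = 0.01379
[CO2*] = α₀ × DIC = 0.01379 × 2.01 = 0.0277 mmol/kg

[CO2*] = 0.0277 mmol/kg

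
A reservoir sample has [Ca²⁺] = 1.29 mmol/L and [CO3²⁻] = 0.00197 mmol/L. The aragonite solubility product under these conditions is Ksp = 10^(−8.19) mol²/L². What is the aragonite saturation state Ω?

Ksp = 10^(−8.19) = 6.457×10^-9
Ω = [Ca²⁺][CO3²⁻]/Ksp = (1.29×10^-3)(0.00197×10^-3) / 6.457×10^-9 = 0.394

Ω = 0.394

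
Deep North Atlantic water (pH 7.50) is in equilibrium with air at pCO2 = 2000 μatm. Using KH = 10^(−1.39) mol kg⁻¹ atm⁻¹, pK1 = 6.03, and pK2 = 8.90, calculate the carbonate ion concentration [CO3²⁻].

[CO3²⁻] = 0.0957 mmol/kg

[CO2*] = KH · pCO2 = 10^(−1.39) × 2000×10^-6 = 8.148×10^-5 mol/kg
α₀ = 1/(1 + K1/[H⁺] + K1K2/[H⁺]²) = 1/(1 + 10^+1.47 + 10^+0.07) = 0.03156
DIC = [CO2*]/α₀ = 8.148×10^-5 / 0.03156 = 2.582 mmol/kg
[CO3²⁻] = α₂·DIC; α₂ = 0.03708, so [CO3²⁻] = 0.03708 × 2.582 = 0.0957 mmol/kg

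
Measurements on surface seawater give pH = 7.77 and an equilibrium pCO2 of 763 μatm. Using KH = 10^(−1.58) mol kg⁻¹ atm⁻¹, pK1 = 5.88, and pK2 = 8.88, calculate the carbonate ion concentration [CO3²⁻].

[CO2*] = KH · pCO2 = 10^(−1.58) × 763×10^-6 = 2.007×10^-5 mol/kg
α₀ = 1/(1 + K1/[H⁺] + K1K2/[H⁺]²) = 1/(1 + 10^+1.89 + 10^+0.78) = 0.01181
DIC = [CO2*]/α₀ = 2.007×10^-5 / 0.01181 = 1.699 mmol/kg
[CO3²⁻] = α₂·DIC; α₂ = 0.07118, so [CO3²⁻] = 0.07118 × 1.699 = 0.121 mmol/kg

[CO3²⁻] = 0.121 mmol/kg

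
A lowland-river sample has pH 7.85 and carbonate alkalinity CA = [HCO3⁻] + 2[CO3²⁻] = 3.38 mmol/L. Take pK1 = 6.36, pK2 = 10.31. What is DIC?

DIC = 3.48 mmol/L

CA = [HCO3⁻] + 2[CO3²⁻] = (α₁ + 2α₂)·DIC
At pH 7.85: [H⁺]/K1 = 10^-1.49 = 0.032359, K2/[H⁺] = 10^-2.46 = 0.0034674
α₁ = 1/(1 + 0.032359 + 0.0034674) = 1/1.0358 = 0.9654; α₂ = α₁·K2/[H⁺] = 0.003347
α₁ + 2α₂ = 0.9721
DIC = CA / (α₁ + 2α₂) = 3.38 / 0.9721 = 3.48 mmol/L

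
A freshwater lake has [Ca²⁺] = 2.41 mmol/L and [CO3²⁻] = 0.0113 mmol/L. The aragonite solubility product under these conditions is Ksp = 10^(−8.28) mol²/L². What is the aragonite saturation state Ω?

Ω = 5.19

Ksp = 10^(−8.28) = 5.248×10^-9
Ω = [Ca²⁺][CO3²⁻]/Ksp = (2.41×10^-3)(0.0113×10^-3) / 5.248×10^-9 = 5.19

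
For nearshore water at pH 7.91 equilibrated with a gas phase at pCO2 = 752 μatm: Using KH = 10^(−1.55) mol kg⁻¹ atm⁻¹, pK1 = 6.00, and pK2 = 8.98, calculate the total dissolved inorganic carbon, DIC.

DIC = 1.89 mmol/kg

[CO2*] = KH · pCO2 = 10^(−1.55) × 752×10^-6 = 2.119×10^-5 mol/kg
α₀ = 1/(1 + K1/[H⁺] + K1K2/[H⁺]²) = 1/(1 + 10^+1.91 + 10^+0.84) = 0.01121
DIC = [CO2*]/α₀ = 2.119×10^-5 / 0.01121 = 1.89 mmol/kg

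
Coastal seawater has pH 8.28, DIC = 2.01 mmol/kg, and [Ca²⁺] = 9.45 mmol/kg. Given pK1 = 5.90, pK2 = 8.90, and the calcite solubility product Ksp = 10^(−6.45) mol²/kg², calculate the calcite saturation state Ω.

α₂ = 1 / (1 + [H⁺]/K2 + [H⁺]²/(K1K2)) = 1 / (1 + 10^+0.62 + 10^-1.76)
   = 1 / (1 + 4.1687 + 0.017378) = 1/5.1861 = 0.1928
[CO3²⁻] = α₂ × DIC = 0.1928 × 2.01 = 0.3876 mmol/kg
Ksp = 10^(−6.45) = 3.548×10^-7
Ω = [Ca²⁺][CO3²⁻]/Ksp = (9.45×10^-3)(3.876×10^-4) / 3.548×10^-7 = 10.3

Ω = 10.3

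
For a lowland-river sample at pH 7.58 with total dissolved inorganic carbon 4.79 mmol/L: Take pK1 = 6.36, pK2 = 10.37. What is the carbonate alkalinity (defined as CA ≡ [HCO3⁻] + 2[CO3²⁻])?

CA = [HCO3⁻] + 2[CO3²⁻] = (α₁ + 2α₂)·DIC
At pH 7.58: [H⁺]/K1 = 10^-1.22 = 0.060256, K2/[H⁺] = 10^-2.79 = 0.0016218
α₁ = 1/(1 + 0.060256 + 0.0016218) = 1/1.0619 = 0.9417; α₂ = α₁·K2/[H⁺] = 0.001527
α₁ + 2α₂ = 0.9448
CA = 0.9448 × 4.79 = 4.53 mmol/L

CA = 4.53 mmol/L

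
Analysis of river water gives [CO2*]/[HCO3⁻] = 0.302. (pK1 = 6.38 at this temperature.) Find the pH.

From K1 = [H⁺][HCO3⁻]/[CO2*]:  pH = pK1 − log₁₀([CO2*]/[HCO3⁻])
log₁₀(0.302) = -0.520
pH = 6.38 − (-0.520) = 6.90

pH = 6.90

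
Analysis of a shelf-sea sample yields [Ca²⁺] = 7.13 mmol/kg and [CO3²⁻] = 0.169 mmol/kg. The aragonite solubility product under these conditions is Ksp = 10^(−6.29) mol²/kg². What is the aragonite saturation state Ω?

Ω = 2.35

Ksp = 10^(−6.29) = 5.129×10^-7
Ω = [Ca²⁺][CO3²⁻]/Ksp = (7.13×10^-3)(0.169×10^-3) / 5.129×10^-7 = 2.35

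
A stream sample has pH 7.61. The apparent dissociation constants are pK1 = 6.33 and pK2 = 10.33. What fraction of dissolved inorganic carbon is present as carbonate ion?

α₂ = 0.00181

α₂ = 1 / (1 + [H⁺]/K2 + [H⁺]²/(K1K2)) = 1 / (1 + 10^+2.72 + 10^+1.44)
   = 1 / (1 + 524.81 + 27.542) = 1/553.35 = 0.001807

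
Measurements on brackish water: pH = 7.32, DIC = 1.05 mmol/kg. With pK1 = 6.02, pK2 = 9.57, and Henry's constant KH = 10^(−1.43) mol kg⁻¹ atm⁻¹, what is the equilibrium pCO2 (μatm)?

pCO2 = 1340 μatm

α₀ = 1 / (1 + K1/[H⁺] + K1K2/[H⁺]²) = 1 / (1 + 10^+1.30 + 10^-0.95)
   = 1 / (1 + 19.953 + 0.11220) = 1/21.065 = 0.04747
[CO2*] = α₀ × DIC = 0.04747 × 1.05 = 0.04985 mmol/kg
pCO2 = [CO2*]/KH = 4.985×10^-5 / 3.715×10^-2 = 1340 μatm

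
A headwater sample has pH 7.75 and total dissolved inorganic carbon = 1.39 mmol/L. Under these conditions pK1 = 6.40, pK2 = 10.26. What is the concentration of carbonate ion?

α₂ = 1 / (1 + [H⁺]/K2 + [H⁺]²/(K1K2)) = 1 / (1 + 10^+2.51 + 10^+1.16)
   = 1 / (1 + 323.59 + 14.454) = 1/339.05 = 0.002949
[CO3²⁻] = α₂ × DIC = 0.002949 × 1.39 = 0.00410 mmol/L = 4.10 μmol/L

[CO3²⁻] = 4.10 μmol/L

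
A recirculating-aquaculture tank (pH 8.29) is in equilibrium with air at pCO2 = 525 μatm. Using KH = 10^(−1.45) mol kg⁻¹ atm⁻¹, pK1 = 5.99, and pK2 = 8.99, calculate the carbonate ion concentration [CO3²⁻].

[CO2*] = KH · pCO2 = 10^(−1.45) × 525×10^-6 = 1.863×10^-5 mol/kg
α₀ = 1/(1 + K1/[H⁺] + K1K2/[H⁺]²) = 1/(1 + 10^+2.30 + 10^+1.60) = 0.004161
DIC = [CO2*]/α₀ = 1.863×10^-5 / 0.004161 = 4.477 mmol/kg
[CO3²⁻] = α₂·DIC; α₂ = 0.1656, so [CO3²⁻] = 0.1656 × 4.477 = 0.742 mmol/kg

[CO3²⁻] = 0.742 mmol/kg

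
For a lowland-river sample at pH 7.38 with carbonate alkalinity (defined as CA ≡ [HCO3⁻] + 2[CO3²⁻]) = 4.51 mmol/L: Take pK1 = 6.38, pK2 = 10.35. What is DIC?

DIC = 4.96 mmol/L

CA = [HCO3⁻] + 2[CO3²⁻] = (α₁ + 2α₂)·DIC
At pH 7.38: [H⁺]/K1 = 10^-1.00 = 0.10000, K2/[H⁺] = 10^-2.97 = 0.0010715
α₁ = 1/(1 + 0.10000 + 0.0010715) = 1/1.1011 = 0.9082; α₂ = α₁·K2/[H⁺] = 0.0009732
α₁ + 2α₂ = 0.9102
DIC = CA / (α₁ + 2α₂) = 4.51 / 0.9102 = 4.96 mmol/L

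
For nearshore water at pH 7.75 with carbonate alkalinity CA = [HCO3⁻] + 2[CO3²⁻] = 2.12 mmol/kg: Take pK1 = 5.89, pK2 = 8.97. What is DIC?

CA = [HCO3⁻] + 2[CO3²⁻] = (α₁ + 2α₂)·DIC
At pH 7.75: [H⁺]/K1 = 10^-1.86 = 0.013804, K2/[H⁺] = 10^-1.22 = 0.060256
α₁ = 1/(1 + 0.013804 + 0.060256) = 1/1.0741 = 0.9310; α₂ = α₁·K2/[H⁺] = 0.05610
α₁ + 2α₂ = 1.0432
DIC = CA / (α₁ + 2α₂) = 2.12 / 1.0432 = 2.03 mmol/kg

DIC = 2.03 mmol/kg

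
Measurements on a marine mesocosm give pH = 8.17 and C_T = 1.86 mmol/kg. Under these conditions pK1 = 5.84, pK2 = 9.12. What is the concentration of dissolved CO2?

α₀ = 1 / (1 + K1/[H⁺] + K1K2/[H⁺]²) = 1 / (1 + 10^+2.33 + 10^+1.38)
   = 1 / (1 + 213.80 + 23.988) = 1/238.78 = 0.004188
[CO2*] = α₀ × DIC = 0.004188 × 1.86 = 0.00779 mmol/kg = 7.79 μmol/kg

[CO2*] = 7.79 μmol/kg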